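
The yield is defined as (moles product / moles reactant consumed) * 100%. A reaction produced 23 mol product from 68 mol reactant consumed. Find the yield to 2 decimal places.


Yield = (moles product / moles consumed) * 100%
Yield = (23 / 68) * 100
Yield = 0.3382 * 100
Yield = 33.82%


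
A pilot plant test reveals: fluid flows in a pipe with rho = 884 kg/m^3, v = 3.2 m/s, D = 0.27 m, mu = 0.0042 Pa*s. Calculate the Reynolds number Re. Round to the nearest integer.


Re = rho * v * D / mu
Re = 884 * 3.2 * 0.27 / 0.0042
Re = 763.776 / 0.0042
Re = 181851


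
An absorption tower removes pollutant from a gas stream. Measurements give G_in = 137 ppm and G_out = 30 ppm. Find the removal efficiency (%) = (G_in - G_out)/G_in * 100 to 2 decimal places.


Efficiency = (G_in - G_out) / G_in * 100%
Efficiency = (137 - 30) / 137 * 100
Efficiency = 107 / 137 * 100
Efficiency = 78.10%


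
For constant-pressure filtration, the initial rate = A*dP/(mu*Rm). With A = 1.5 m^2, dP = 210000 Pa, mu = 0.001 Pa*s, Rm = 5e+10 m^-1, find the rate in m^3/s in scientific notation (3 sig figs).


rate = A * dP / (mu * Rm)
rate = 1.5 * 210000 / (0.001 * 5e+10)
rate = 315000.0 / 5.000e+07
rate = 6.30e-03 m^3/s


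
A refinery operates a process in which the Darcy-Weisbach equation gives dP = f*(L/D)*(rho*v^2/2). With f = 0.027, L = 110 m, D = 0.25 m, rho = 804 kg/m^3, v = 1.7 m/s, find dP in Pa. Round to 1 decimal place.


dP = f * (L/D) * (rho*v^2/2)
dP = 0.027 * (110/0.25) * (804*1.7^2/2)
L/D = 440.0
rho*v^2/2 = 804*2.89/2 = 1161.78
dP = 0.027 * 440.0 * 1161.78
dP = 13801.9 Pa


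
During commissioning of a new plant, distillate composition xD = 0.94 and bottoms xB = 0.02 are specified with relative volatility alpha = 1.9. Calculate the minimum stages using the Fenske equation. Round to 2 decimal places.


N_min = ln((xD*(1-xB))/(xB*(1-xD))) / ln(alpha)
Numerator inside ln: 0.9212 / 0.0012 = 767.666667
ln(767.666667) = 6.643356
ln(alpha) = ln(1.9) = 0.641854
N_min = 6.643356 / 0.641854 = 10.35


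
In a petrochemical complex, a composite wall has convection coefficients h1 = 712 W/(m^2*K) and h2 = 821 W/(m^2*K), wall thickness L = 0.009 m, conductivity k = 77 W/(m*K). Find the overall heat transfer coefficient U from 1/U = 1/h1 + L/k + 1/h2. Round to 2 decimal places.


1/U = 1/h1 + L/k + 1/h2
1/U = 1/712 + 0.009/77 + 1/821
1/U = 0.0014044944 + 0.0001168831 + 0.0012180268
1/U = 0.0027394043
U = 365.04 W/(m^2*K)


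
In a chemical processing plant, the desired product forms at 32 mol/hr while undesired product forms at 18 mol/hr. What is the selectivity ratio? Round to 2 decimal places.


S = desired product rate / undesired product rate
S = 32 / 18
S = 1.78


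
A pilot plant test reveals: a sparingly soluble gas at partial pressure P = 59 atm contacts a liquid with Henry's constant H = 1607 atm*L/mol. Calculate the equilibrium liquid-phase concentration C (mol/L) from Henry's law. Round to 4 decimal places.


C = P / H
C = 59 / 1607
C = 0.0367 mol/L


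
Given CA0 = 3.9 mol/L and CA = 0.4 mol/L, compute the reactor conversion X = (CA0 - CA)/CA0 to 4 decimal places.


X = (CA0 - CA) / CA0
X = (3.9 - 0.4) / 3.9
X = 3.5 / 3.9
X = 0.8974


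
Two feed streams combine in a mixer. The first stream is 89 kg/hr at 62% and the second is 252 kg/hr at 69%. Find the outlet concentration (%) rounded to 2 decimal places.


Mass balance on solute: F1*x1 + F2*x2 = F3*x3
F3 = F1 + F2 = 89 + 252 = 341 kg/hr
x3 = (F1*x1 + F2*x2)/F3
x3 = (89*0.62 + 252*0.69) / 341
x3 = 67.17%


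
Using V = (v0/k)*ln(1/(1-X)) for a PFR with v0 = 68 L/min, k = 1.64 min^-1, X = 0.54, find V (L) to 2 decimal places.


V = (v0/k) * ln(1/(1-X))
V = (68/1.64) * ln(1/(1-0.54))
V = 41.463415 * ln(2.173913)
V = 41.463415 * 0.776529
V = 32.20 L


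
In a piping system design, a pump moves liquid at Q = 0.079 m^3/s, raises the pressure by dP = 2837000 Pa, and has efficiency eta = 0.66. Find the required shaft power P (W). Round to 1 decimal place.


P = Q * dP / eta
P = 0.079 * 2837000 / 0.66
P = 224123.0 / 0.66
P = 339580.3 W


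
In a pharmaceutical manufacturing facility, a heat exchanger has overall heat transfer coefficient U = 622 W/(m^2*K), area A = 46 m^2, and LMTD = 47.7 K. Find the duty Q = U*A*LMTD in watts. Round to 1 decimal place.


Q = U * A * LMTD
Q = 622 * 46 * 47.7
Q = 1364792.4 W


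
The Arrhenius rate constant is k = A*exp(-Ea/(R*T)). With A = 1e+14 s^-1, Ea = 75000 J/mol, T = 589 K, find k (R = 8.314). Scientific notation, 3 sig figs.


k = A * exp(-Ea/(R*T))
k = 1e+14 * exp(-75000 / (8.314 * 589))
k = 1e+14 * exp(-15.315668)
k = 2.23e+07


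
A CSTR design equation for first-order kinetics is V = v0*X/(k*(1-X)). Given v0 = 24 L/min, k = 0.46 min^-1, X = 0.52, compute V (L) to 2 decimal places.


V = v0 * X / (k * (1 - X))
V = 24 * 0.52 / (0.46 * (1 - 0.52))
V = 12.48 / (0.46 * 0.48)
V = 12.48 / 0.2208
V = 56.52 L


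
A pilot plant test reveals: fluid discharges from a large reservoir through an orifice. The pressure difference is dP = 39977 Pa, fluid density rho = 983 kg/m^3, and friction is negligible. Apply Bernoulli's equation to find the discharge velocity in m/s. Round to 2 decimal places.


v = sqrt(2*dP/rho)
v = sqrt(2*39977/983)
v = sqrt(81.336724)
v = 9.02 m/s


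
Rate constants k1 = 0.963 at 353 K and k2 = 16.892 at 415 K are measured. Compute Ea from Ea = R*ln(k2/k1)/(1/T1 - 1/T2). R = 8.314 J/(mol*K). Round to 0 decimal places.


Ea = R * ln(k2/k1) / (1/T1 - 1/T2)
ln(k2/k1) = ln(16.892/0.963) = 2.864542
1/T1 - 1/T2 = 1/353 - 1/415 = 0.000423222636
Ea = 8.314 * 2.864542 / 0.000423222636
Ea = 56273 J/mol


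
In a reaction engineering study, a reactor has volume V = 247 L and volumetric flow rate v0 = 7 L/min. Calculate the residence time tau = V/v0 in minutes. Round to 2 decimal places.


tau = V / v0
tau = 247 / 7
tau = 35.29 min


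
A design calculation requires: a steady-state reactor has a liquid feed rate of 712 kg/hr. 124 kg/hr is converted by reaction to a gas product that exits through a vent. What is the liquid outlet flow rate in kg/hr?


Steady-state mass balance on the main outlet: F_out = F_in - F_removed
F_out = 712 - 124
F_out = 588 kg/hr


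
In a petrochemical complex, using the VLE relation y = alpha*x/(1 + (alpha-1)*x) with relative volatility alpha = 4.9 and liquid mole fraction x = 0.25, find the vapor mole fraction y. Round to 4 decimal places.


y = alpha*x / (1 + (alpha-1)*x)
y = 4.9*0.25 / (1 + (4.9-1)*0.25)
y = 1.225 / (1 + 0.975)
y = 1.225 / 1.975
y = 0.6203


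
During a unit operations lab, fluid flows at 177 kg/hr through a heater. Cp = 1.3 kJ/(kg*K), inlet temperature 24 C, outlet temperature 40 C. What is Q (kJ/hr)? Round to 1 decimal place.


Q = m_dot * Cp * (T2 - T1)
Q = 177 * 1.3 * (40 - 24)
Q = 177 * 1.3 * 16
Q = 3681.6 kJ/hr


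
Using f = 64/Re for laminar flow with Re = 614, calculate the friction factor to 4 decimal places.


f = 64 / Re
f = 64 / 614
f = 0.1042


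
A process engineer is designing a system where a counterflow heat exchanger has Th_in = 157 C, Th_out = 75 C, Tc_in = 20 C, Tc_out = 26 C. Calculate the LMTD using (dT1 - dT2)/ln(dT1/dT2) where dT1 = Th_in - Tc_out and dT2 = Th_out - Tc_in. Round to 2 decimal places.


dT1 = Th_in - Tc_out = 157 - 26 = 131
dT2 = Th_out - Tc_in = 75 - 20 = 55
LMTD = (dT1 - dT2) / ln(dT1/dT2)
LMTD = (131 - 55) / ln(131/55)
LMTD = 87.57 K


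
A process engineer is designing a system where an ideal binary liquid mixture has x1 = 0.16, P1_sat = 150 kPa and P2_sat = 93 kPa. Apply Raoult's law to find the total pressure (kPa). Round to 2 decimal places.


P = x1*P1_sat + x2*P2_sat
x2 = 1 - x1 = 1 - 0.16 = 0.84
P = 0.16*150 + 0.84*93
P = 24.0 + 78.12
P = 102.12 kPa


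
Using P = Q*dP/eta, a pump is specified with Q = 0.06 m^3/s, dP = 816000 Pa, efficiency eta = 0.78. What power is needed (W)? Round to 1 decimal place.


P = Q * dP / eta
P = 0.06 * 816000 / 0.78
P = 48960.0 / 0.78
P = 62769.2 W


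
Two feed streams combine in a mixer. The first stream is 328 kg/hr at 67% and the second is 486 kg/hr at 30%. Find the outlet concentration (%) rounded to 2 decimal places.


Mass balance on solute: F1*x1 + F2*x2 = F3*x3
F3 = F1 + F2 = 328 + 486 = 814 kg/hr
x3 = (F1*x1 + F2*x2)/F3
x3 = (328*0.67 + 486*0.3) / 814
x3 = 44.91%


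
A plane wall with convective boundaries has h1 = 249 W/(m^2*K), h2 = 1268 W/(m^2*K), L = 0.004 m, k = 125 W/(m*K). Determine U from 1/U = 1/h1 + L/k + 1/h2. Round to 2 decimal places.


1/U = 1/h1 + L/k + 1/h2
1/U = 1/249 + 0.004/125 + 1/1268
1/U = 0.0040160643 + 3.2e-05 + 0.0007886435
1/U = 0.0048367078
U = 206.75 W/(m^2*K)


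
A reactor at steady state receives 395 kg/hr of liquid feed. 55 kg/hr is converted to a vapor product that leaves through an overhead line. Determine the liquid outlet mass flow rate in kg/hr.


Steady-state mass balance on the main outlet: F_out = F_in - F_removed
F_out = 395 - 55
F_out = 340 kg/hr


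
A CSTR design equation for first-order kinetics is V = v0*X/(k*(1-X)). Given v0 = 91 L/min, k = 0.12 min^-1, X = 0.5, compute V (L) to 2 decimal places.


V = v0 * X / (k * (1 - X))
V = 91 * 0.5 / (0.12 * (1 - 0.5))
V = 45.5 / (0.12 * 0.5)
V = 45.5 / 0.06
V = 758.33 L


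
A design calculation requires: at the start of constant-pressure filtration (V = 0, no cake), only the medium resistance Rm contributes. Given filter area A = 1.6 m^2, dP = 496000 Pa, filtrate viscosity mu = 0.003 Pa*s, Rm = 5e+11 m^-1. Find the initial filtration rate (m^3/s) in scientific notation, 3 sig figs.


rate = A * dP / (mu * Rm)
rate = 1.6 * 496000 / (0.003 * 5e+11)
rate = 793600.0 / 1.500e+09
rate = 5.29e-04 m^3/s


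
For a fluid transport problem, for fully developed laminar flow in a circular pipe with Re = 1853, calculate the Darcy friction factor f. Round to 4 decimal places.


f = 64 / Re
f = 64 / 1853
f = 0.0345


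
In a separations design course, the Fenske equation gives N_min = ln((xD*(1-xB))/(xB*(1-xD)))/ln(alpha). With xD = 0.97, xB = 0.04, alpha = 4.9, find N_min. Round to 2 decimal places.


N_min = ln((xD*(1-xB))/(xB*(1-xD))) / ln(alpha)
Numerator inside ln: 0.9312 / 0.0012 = 776.0
ln(776.0) = 6.654153
ln(alpha) = ln(4.9) = 1.589235
N_min = 6.654153 / 1.589235 = 4.19


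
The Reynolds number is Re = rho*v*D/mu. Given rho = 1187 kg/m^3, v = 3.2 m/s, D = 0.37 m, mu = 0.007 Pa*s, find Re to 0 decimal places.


Re = rho * v * D / mu
Re = 1187 * 3.2 * 0.37 / 0.007
Re = 1405.408 / 0.007
Re = 200773


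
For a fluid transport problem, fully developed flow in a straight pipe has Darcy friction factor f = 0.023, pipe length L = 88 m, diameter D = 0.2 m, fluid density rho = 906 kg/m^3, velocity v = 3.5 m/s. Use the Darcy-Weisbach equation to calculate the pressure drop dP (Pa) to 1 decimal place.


dP = f * (L/D) * (rho*v^2/2)
dP = 0.023 * (88/0.2) * (906*3.5^2/2)
L/D = 440.0
rho*v^2/2 = 906*12.25/2 = 5549.25
dP = 0.023 * 440.0 * 5549.25
dP = 56158.4 Pa


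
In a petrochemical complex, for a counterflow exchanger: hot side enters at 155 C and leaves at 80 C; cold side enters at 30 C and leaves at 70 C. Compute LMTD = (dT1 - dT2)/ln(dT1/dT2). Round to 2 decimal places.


dT1 = Th_in - Tc_out = 155 - 70 = 85
dT2 = Th_out - Tc_in = 80 - 30 = 50
LMTD = (dT1 - dT2) / ln(dT1/dT2)
LMTD = (85 - 50) / ln(85/50)
LMTD = 65.96 K


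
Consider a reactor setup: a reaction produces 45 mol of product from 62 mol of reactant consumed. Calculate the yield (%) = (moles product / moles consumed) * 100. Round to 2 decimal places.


Yield = (moles product / moles consumed) * 100%
Yield = (45 / 62) * 100
Yield = 0.7258 * 100
Yield = 72.58%


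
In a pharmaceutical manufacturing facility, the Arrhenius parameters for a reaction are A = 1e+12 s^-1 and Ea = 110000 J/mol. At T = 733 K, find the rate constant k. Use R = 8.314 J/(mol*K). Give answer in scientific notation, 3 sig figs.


k = A * exp(-Ea/(R*T))
k = 1e+12 * exp(-110000 / (8.314 * 733))
k = 1e+12 * exp(-18.050062)
k = 1.45e+04


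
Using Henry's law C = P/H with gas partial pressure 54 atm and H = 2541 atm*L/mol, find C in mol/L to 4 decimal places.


C = P / H
C = 54 / 2541
C = 0.0213 mol/L


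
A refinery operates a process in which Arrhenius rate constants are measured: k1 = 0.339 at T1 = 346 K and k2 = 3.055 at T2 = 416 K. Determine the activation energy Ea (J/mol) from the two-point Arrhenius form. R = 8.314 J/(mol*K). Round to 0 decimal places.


Ea = R * ln(k2/k1) / (1/T1 - 1/T2)
ln(k2/k1) = ln(3.055/0.339) = 2.1985348
1/T1 - 1/T2 = 1/346 - 1/416 = 0.000486327257
Ea = 8.314 * 2.1985348 / 0.000486327257
Ea = 37585 J/mol


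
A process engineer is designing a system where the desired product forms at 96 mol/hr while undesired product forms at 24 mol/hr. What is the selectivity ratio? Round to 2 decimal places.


S = desired product rate / undesired product rate
S = 96 / 24
S = 4.00


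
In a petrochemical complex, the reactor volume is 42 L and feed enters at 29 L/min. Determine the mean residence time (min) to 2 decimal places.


tau = V / v0
tau = 42 / 29
tau = 1.45 min


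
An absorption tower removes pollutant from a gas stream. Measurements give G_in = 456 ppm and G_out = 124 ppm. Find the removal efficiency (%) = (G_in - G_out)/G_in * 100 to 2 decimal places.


Efficiency = (G_in - G_out) / G_in * 100%
Efficiency = (456 - 124) / 456 * 100
Efficiency = 332 / 456 * 100
Efficiency = 72.81%


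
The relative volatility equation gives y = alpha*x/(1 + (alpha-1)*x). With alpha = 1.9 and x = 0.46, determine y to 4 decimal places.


y = alpha*x / (1 + (alpha-1)*x)
y = 1.9*0.46 / (1 + (1.9-1)*0.46)
y = 0.874 / (1 + 0.414)
y = 0.874 / 1.414
y = 0.6181


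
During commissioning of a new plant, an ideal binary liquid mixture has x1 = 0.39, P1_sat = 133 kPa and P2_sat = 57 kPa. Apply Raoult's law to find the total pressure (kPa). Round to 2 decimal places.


P = x1*P1_sat + x2*P2_sat
x2 = 1 - x1 = 1 - 0.39 = 0.61
P = 0.39*133 + 0.61*57
P = 51.87 + 34.77
P = 86.64 kPa


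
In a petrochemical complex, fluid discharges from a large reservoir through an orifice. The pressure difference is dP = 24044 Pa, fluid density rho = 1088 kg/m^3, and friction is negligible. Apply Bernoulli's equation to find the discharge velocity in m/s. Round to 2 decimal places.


v = sqrt(2*dP/rho)
v = sqrt(2*24044/1088)
v = sqrt(44.198529)
v = 6.65 m/s


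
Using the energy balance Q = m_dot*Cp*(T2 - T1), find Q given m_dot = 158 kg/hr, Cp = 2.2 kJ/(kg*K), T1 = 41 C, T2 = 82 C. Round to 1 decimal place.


Q = m_dot * Cp * (T2 - T1)
Q = 158 * 2.2 * (82 - 41)
Q = 158 * 2.2 * 41
Q = 14251.6 kJ/hr


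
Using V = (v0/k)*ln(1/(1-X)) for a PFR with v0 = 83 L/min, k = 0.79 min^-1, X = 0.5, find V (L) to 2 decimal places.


V = (v0/k) * ln(1/(1-X))
V = (83/0.79) * ln(1/(1-0.5))
V = 105.063291 * ln(2.0)
V = 105.063291 * 0.693147
V = 72.82 L


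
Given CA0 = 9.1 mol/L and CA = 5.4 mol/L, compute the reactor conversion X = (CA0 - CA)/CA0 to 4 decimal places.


X = (CA0 - CA) / CA0
X = (9.1 - 5.4) / 9.1
X = 3.7 / 9.1
X = 0.4066


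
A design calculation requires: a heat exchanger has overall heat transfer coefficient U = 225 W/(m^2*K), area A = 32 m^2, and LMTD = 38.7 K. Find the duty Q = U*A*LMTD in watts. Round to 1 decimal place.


Q = U * A * LMTD
Q = 225 * 32 * 38.7
Q = 278640.0 W


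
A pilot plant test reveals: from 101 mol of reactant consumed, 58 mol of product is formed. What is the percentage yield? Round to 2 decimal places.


Yield = (moles product / moles consumed) * 100%
Yield = (58 / 101) * 100
Yield = 0.5743 * 100
Yield = 57.43%


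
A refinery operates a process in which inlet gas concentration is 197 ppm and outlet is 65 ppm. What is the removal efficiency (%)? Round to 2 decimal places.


Efficiency = (G_in - G_out) / G_in * 100%
Efficiency = (197 - 65) / 197 * 100
Efficiency = 132 / 197 * 100
Efficiency = 67.01%


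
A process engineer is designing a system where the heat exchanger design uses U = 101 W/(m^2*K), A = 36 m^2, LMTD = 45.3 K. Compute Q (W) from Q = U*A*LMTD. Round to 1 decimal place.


Q = U * A * LMTD
Q = 101 * 36 * 45.3
Q = 164710.8 W


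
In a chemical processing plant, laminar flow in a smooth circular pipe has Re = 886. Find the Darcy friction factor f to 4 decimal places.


f = 64 / Re
f = 64 / 886
f = 0.0722


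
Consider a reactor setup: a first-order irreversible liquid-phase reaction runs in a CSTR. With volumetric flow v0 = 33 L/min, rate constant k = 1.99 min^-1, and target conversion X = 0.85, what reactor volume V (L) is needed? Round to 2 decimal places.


V = v0 * X / (k * (1 - X))
V = 33 * 0.85 / (1.99 * (1 - 0.85))
V = 28.05 / (1.99 * 0.15)
V = 28.05 / 0.2985
V = 93.97 L


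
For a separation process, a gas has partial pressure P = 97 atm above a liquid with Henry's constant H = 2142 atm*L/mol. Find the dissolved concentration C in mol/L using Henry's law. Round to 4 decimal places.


C = P / H
C = 97 / 2142
C = 0.0453 mol/L


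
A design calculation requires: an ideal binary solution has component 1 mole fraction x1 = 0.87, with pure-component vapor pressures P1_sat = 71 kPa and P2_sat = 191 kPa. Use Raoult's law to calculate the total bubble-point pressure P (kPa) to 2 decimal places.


P = x1*P1_sat + x2*P2_sat
x2 = 1 - x1 = 1 - 0.87 = 0.13
P = 0.87*71 + 0.13*191
P = 61.77 + 24.83
P = 86.60 kPa


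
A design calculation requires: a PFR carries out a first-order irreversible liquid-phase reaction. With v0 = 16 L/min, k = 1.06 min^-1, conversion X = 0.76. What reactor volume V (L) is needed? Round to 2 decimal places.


V = (v0/k) * ln(1/(1-X))
V = (16/1.06) * ln(1/(1-0.76))
V = 15.09434 * ln(4.166667)
V = 15.09434 * 1.427116
V = 21.54 L


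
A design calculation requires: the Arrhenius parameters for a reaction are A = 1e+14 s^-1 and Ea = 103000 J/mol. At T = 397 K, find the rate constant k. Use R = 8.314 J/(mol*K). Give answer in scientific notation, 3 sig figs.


k = A * exp(-Ea/(R*T))
k = 1e+14 * exp(-103000 / (8.314 * 397))
k = 1e+14 * exp(-31.205899)
k = 2.80e+00


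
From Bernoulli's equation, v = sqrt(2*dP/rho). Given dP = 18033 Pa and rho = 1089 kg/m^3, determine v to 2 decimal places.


v = sqrt(2*dP/rho)
v = sqrt(2*18033/1089)
v = sqrt(33.118457)
v = 5.75 m/s


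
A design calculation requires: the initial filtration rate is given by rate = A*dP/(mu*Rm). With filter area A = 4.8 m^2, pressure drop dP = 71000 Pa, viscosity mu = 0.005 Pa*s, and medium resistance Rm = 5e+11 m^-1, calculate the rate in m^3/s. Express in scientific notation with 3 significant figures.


rate = A * dP / (mu * Rm)
rate = 4.8 * 71000 / (0.005 * 5e+11)
rate = 340800.0 / 2.500e+09
rate = 1.36e-04 m^3/s


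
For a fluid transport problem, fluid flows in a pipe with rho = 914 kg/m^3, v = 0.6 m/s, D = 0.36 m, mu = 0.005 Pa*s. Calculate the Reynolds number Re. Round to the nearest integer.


Re = rho * v * D / mu
Re = 914 * 0.6 * 0.36 / 0.005
Re = 197.424 / 0.005
Re = 39485


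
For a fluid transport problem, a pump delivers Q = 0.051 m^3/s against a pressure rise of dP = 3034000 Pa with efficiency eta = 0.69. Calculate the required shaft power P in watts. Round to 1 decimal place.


P = Q * dP / eta
P = 0.051 * 3034000 / 0.69
P = 154734.0 / 0.69
P = 224252.2 W


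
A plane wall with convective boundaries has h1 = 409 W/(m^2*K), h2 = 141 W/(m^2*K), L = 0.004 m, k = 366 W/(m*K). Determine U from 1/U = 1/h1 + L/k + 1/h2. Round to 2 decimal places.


1/U = 1/h1 + L/k + 1/h2
1/U = 1/409 + 0.004/366 + 1/141
1/U = 0.0024449878 + 1.0929e-05 + 0.0070921986
1/U = 0.0095481154
U = 104.73 W/(m^2*K)


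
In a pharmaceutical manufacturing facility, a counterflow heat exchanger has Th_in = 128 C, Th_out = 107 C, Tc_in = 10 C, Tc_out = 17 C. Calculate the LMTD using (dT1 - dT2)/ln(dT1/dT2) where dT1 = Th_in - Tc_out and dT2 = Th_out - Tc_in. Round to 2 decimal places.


dT1 = Th_in - Tc_out = 128 - 17 = 111
dT2 = Th_out - Tc_in = 107 - 10 = 97
LMTD = (dT1 - dT2) / ln(dT1/dT2)
LMTD = (111 - 97) / ln(111/97)
LMTD = 103.84 K


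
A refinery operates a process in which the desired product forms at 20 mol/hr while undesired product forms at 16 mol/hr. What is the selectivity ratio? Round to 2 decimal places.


S = desired product rate / undesired product rate
S = 20 / 16
S = 1.25


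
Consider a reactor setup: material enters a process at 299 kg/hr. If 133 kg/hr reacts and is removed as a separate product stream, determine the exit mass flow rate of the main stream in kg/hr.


Steady-state mass balance on the main outlet: F_out = F_in - F_removed
F_out = 299 - 133
F_out = 166 kg/hr


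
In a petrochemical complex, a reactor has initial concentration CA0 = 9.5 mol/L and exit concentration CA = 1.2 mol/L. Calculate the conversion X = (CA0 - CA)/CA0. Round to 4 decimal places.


X = (CA0 - CA) / CA0
X = (9.5 - 1.2) / 9.5
X = 8.3 / 9.5
X = 0.8737


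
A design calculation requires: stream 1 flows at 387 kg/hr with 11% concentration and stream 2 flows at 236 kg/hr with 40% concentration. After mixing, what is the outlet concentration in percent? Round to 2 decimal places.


Mass balance on solute: F1*x1 + F2*x2 = F3*x3
F3 = F1 + F2 = 387 + 236 = 623 kg/hr
x3 = (F1*x1 + F2*x2)/F3
x3 = (387*0.11 + 236*0.4) / 623
x3 = 21.99%


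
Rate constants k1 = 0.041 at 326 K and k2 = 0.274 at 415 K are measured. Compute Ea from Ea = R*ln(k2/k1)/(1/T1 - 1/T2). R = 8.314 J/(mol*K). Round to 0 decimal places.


Ea = R * ln(k2/k1) / (1/T1 - 1/T2)
ln(k2/k1) = ln(0.274/0.041) = 1.899556
1/T1 - 1/T2 = 1/326 - 1/415 = 0.000657846108
Ea = 8.314 * 1.899556 / 0.000657846108
Ea = 24007 J/mol


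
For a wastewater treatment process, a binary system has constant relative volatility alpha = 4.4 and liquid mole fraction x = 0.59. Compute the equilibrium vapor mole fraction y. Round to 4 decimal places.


y = alpha*x / (1 + (alpha-1)*x)
y = 4.4*0.59 / (1 + (4.4-1)*0.59)
y = 2.596 / (1 + 2.006)
y = 2.596 / 3.006
y = 0.8636


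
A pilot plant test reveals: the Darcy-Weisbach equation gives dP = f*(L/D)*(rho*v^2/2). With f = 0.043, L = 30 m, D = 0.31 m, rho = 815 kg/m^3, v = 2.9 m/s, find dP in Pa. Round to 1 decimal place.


dP = f * (L/D) * (rho*v^2/2)
dP = 0.043 * (30/0.31) * (815*2.9^2/2)
L/D = 96.77419355
rho*v^2/2 = 815*8.41/2 = 3427.075
dP = 0.043 * 96.77419355 * 3427.075
dP = 14261.1 Pa


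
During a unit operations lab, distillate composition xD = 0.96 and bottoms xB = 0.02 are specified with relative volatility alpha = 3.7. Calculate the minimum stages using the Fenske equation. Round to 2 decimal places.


N_min = ln((xD*(1-xB))/(xB*(1-xD))) / ln(alpha)
Numerator inside ln: 0.9408 / 0.0008 = 1176.0
ln(1176.0) = 7.069874
ln(alpha) = ln(3.7) = 1.308333
N_min = 7.069874 / 1.308333 = 5.40


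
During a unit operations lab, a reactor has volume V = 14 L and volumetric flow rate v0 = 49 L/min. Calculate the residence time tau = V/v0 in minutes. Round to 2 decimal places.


tau = V / v0
tau = 14 / 49
tau = 0.29 min


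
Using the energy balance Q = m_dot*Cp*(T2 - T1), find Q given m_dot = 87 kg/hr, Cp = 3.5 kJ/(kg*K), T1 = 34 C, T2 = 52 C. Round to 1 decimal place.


Q = m_dot * Cp * (T2 - T1)
Q = 87 * 3.5 * (52 - 34)
Q = 87 * 3.5 * 18
Q = 5481.0 kJ/hr


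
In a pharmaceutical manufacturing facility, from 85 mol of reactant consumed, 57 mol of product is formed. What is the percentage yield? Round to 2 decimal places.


Yield = (moles product / moles consumed) * 100%
Yield = (57 / 85) * 100
Yield = 0.6706 * 100
Yield = 67.06%


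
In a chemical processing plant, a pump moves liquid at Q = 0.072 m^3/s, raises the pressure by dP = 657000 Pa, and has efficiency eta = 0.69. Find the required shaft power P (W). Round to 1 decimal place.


P = Q * dP / eta
P = 0.072 * 657000 / 0.69
P = 47304.0 / 0.69
P = 68556.5 W


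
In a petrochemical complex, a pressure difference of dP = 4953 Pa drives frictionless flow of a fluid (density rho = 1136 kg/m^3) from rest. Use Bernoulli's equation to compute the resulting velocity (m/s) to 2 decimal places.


v = sqrt(2*dP/rho)
v = sqrt(2*4953/1136)
v = sqrt(8.72007)
v = 2.95 m/s


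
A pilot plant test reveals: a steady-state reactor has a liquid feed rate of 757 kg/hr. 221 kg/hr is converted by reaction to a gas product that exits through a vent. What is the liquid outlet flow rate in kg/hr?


Steady-state mass balance on the main outlet: F_out = F_in - F_removed
F_out = 757 - 221
F_out = 536 kg/hr


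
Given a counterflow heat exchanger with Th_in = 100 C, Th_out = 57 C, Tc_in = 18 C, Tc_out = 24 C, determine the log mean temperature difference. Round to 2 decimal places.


dT1 = Th_in - Tc_out = 100 - 24 = 76
dT2 = Th_out - Tc_in = 57 - 18 = 39
LMTD = (dT1 - dT2) / ln(dT1/dT2)
LMTD = (76 - 39) / ln(76/39)
LMTD = 55.46 K


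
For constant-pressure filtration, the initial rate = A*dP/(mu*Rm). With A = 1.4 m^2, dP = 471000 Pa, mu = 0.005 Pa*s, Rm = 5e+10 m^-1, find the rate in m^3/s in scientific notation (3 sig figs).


rate = A * dP / (mu * Rm)
rate = 1.4 * 471000 / (0.005 * 5e+10)
rate = 659400.0 / 2.500e+08
rate = 2.64e-03 m^3/s


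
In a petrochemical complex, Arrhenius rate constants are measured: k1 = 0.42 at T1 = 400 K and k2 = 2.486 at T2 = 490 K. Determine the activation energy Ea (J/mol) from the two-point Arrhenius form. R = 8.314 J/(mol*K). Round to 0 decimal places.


Ea = R * ln(k2/k1) / (1/T1 - 1/T2)
ln(k2/k1) = ln(2.486/0.42) = 1.7781756
1/T1 - 1/T2 = 1/400 - 1/490 = 0.000459183673
Ea = 8.314 * 1.7781756 / 0.000459183673
Ea = 32196 J/mol


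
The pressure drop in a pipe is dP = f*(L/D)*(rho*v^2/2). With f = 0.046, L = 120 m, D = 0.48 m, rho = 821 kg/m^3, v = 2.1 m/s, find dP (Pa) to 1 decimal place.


dP = f * (L/D) * (rho*v^2/2)
dP = 0.046 * (120/0.48) * (821*2.1^2/2)
L/D = 250.0
rho*v^2/2 = 821*4.41/2 = 1810.305
dP = 0.046 * 250.0 * 1810.305
dP = 20818.5 Pa


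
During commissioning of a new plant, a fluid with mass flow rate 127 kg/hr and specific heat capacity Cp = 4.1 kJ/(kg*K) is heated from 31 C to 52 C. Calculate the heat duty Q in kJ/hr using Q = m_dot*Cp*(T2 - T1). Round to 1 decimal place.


Q = m_dot * Cp * (T2 - T1)
Q = 127 * 4.1 * (52 - 31)
Q = 127 * 4.1 * 21
Q = 10934.7 kJ/hr


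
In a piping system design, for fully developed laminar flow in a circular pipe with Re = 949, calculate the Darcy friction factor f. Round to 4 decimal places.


f = 64 / Re
f = 64 / 949
f = 0.0674


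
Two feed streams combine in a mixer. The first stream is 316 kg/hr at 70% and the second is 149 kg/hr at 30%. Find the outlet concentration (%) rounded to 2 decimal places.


Mass balance on solute: F1*x1 + F2*x2 = F3*x3
F3 = F1 + F2 = 316 + 149 = 465 kg/hr
x3 = (F1*x1 + F2*x2)/F3
x3 = (316*0.7 + 149*0.3) / 465
x3 = 57.18%


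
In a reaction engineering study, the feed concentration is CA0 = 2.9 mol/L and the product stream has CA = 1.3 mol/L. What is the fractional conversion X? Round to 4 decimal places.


X = (CA0 - CA) / CA0
X = (2.9 - 1.3) / 2.9
X = 1.6 / 2.9
X = 0.5517


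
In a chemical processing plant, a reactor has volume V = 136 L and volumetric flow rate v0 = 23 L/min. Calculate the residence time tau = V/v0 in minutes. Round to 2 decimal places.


tau = V / v0
tau = 136 / 23
tau = 5.91 min


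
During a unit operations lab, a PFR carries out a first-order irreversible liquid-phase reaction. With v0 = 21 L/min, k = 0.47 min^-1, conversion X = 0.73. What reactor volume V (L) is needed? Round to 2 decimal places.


V = (v0/k) * ln(1/(1-X))
V = (21/0.47) * ln(1/(1-0.73))
V = 44.680851 * ln(3.703704)
V = 44.680851 * 1.309333
V = 58.50 L


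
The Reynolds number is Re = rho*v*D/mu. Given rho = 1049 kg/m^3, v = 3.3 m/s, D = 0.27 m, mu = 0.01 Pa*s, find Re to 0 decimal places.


Re = rho * v * D / mu
Re = 1049 * 3.3 * 0.27 / 0.01
Re = 934.659 / 0.01
Re = 93466


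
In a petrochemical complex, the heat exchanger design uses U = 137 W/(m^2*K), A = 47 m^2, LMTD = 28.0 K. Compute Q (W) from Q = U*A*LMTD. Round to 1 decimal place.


Q = U * A * LMTD
Q = 137 * 47 * 28.0
Q = 180292.0 W


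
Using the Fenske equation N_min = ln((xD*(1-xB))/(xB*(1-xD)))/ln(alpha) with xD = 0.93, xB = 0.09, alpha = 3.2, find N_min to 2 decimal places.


N_min = ln((xD*(1-xB))/(xB*(1-xD))) / ln(alpha)
Numerator inside ln: 0.8463 / 0.0063 = 134.333333
ln(134.333333) = 4.900324
ln(alpha) = ln(3.2) = 1.163151
N_min = 4.900324 / 1.163151 = 4.21


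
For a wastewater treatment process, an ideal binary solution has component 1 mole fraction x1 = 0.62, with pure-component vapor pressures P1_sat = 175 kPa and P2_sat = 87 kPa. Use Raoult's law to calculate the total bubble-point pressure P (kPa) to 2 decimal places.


P = x1*P1_sat + x2*P2_sat
x2 = 1 - x1 = 1 - 0.62 = 0.38
P = 0.62*175 + 0.38*87
P = 108.5 + 33.06
P = 141.56 kPa


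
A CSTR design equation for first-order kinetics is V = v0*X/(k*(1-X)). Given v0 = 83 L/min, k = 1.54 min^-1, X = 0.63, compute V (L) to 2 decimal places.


V = v0 * X / (k * (1 - X))
V = 83 * 0.63 / (1.54 * (1 - 0.63))
V = 52.29 / (1.54 * 0.37)
V = 52.29 / 0.5698
V = 91.77 L


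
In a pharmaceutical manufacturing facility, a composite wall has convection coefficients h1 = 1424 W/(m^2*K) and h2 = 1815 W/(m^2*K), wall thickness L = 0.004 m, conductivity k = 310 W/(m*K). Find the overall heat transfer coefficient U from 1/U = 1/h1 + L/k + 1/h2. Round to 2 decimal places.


1/U = 1/h1 + L/k + 1/h2
1/U = 1/1424 + 0.004/310 + 1/1815
1/U = 0.0007022472 + 1.29032e-05 + 0.0005509642
1/U = 0.0012661146
U = 789.82 W/(m^2*K)


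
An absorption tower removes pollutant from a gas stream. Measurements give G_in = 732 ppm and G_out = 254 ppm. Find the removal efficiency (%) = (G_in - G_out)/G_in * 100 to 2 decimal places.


Efficiency = (G_in - G_out) / G_in * 100%
Efficiency = (732 - 254) / 732 * 100
Efficiency = 478 / 732 * 100
Efficiency = 65.30%


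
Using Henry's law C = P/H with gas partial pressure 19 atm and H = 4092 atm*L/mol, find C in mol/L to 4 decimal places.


C = P / H
C = 19 / 4092
C = 0.0046 mol/L


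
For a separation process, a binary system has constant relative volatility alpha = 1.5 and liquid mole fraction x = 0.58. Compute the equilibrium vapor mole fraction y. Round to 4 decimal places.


y = alpha*x / (1 + (alpha-1)*x)
y = 1.5*0.58 / (1 + (1.5-1)*0.58)
y = 0.87 / (1 + 0.29)
y = 0.87 / 1.29
y = 0.6744


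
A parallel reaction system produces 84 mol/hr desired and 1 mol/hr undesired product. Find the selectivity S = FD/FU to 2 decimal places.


S = desired product rate / undesired product rate
S = 84 / 1
S = 84.00


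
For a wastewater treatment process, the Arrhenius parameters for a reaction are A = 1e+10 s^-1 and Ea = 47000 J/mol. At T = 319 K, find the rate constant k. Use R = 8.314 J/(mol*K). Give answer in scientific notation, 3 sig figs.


k = A * exp(-Ea/(R*T))
k = 1e+10 * exp(-47000 / (8.314 * 319))
k = 1e+10 * exp(-17.721364)
k = 2.01e+02


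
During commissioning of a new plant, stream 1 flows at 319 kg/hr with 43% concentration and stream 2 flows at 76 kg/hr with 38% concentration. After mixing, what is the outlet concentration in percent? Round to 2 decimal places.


Mass balance on solute: F1*x1 + F2*x2 = F3*x3
F3 = F1 + F2 = 319 + 76 = 395 kg/hr
x3 = (F1*x1 + F2*x2)/F3
x3 = (319*0.43 + 76*0.38) / 395
x3 = 42.04%


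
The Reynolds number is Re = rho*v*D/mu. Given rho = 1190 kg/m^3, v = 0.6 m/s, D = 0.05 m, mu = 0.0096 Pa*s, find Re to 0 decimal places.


Re = rho * v * D / mu
Re = 1190 * 0.6 * 0.05 / 0.0096
Re = 35.7 / 0.0096
Re = 3719


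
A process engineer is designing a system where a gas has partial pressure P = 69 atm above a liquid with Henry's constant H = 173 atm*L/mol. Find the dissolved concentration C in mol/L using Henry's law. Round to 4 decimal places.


C = P / H
C = 69 / 173
C = 0.3988 mol/L


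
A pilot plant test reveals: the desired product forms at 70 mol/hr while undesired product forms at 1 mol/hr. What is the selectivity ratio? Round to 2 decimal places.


S = desired product rate / undesired product rate
S = 70 / 1
S = 70.00


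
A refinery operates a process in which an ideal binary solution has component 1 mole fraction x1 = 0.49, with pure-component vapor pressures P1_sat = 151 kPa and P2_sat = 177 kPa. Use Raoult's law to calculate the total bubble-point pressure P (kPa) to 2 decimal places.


P = x1*P1_sat + x2*P2_sat
x2 = 1 - x1 = 1 - 0.49 = 0.51
P = 0.49*151 + 0.51*177
P = 73.99 + 90.27
P = 164.26 kPa


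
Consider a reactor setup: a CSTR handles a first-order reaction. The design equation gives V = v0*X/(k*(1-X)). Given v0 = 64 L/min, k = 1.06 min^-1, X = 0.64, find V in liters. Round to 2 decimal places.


V = v0 * X / (k * (1 - X))
V = 64 * 0.64 / (1.06 * (1 - 0.64))
V = 40.96 / (1.06 * 0.36)
V = 40.96 / 0.3816
V = 107.34 L


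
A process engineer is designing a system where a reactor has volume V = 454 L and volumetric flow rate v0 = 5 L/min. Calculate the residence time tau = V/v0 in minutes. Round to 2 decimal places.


tau = V / v0
tau = 454 / 5
tau = 90.80 min


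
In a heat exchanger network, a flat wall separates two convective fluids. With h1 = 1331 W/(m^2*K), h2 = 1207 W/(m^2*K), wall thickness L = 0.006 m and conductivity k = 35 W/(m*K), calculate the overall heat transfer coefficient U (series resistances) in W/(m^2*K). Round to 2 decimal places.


1/U = 1/h1 + L/k + 1/h2
1/U = 1/1331 + 0.006/35 + 1/1207
1/U = 0.0007513148 + 0.0001714286 + 0.0008285004
1/U = 0.0017512438
U = 571.02 W/(m^2*K)


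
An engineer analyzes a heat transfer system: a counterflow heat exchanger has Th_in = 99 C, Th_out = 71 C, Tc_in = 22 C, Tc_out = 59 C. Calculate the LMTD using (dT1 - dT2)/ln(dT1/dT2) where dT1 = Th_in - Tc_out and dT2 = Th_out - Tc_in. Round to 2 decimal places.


dT1 = Th_in - Tc_out = 99 - 59 = 40
dT2 = Th_out - Tc_in = 71 - 22 = 49
LMTD = (dT1 - dT2) / ln(dT1/dT2)
LMTD = (40 - 49) / ln(40/49)
LMTD = 44.35 K


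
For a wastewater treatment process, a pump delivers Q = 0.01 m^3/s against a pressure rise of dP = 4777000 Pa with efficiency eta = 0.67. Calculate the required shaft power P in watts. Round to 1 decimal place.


P = Q * dP / eta
P = 0.01 * 4777000 / 0.67
P = 47770.0 / 0.67
P = 71298.5 W


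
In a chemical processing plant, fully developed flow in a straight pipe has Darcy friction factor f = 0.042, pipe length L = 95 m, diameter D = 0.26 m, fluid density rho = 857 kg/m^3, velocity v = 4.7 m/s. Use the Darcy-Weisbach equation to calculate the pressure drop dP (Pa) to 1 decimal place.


dP = f * (L/D) * (rho*v^2/2)
dP = 0.042 * (95/0.26) * (857*4.7^2/2)
L/D = 365.38461538
rho*v^2/2 = 857*22.09/2 = 9465.565
dP = 0.042 * 365.38461538 * 9465.565
dP = 145260.0 Pa


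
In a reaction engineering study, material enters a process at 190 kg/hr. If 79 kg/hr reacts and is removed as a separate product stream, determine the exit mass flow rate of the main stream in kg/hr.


Steady-state mass balance on the main outlet: F_out = F_in - F_removed
F_out = 190 - 79
F_out = 111 kg/hr


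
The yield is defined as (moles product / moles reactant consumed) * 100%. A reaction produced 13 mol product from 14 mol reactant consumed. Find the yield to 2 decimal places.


Yield = (moles product / moles consumed) * 100%
Yield = (13 / 14) * 100
Yield = 0.9286 * 100
Yield = 92.86%


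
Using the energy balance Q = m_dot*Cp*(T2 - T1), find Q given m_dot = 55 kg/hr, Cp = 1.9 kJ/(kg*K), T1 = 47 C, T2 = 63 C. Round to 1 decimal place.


Q = m_dot * Cp * (T2 - T1)
Q = 55 * 1.9 * (63 - 47)
Q = 55 * 1.9 * 16
Q = 1672.0 kJ/hr


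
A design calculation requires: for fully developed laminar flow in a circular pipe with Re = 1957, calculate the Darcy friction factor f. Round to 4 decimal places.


f = 64 / Re
f = 64 / 1957
f = 0.0327


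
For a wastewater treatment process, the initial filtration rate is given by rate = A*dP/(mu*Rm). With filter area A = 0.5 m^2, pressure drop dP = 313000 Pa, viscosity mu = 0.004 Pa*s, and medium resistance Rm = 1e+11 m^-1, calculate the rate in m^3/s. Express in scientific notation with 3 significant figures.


rate = A * dP / (mu * Rm)
rate = 0.5 * 313000 / (0.004 * 1e+11)
rate = 156500.0 / 4.000e+08
rate = 3.91e-04 m^3/s


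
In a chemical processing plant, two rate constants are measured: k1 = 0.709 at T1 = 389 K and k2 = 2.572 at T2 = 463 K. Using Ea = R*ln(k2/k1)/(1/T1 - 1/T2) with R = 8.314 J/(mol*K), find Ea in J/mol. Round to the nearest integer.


Ea = R * ln(k2/k1) / (1/T1 - 1/T2)
ln(k2/k1) = ln(2.572/0.709) = 1.2885836
1/T1 - 1/T2 = 1/389 - 1/463 = 0.000410866874
Ea = 8.314 * 1.2885836 / 0.000410866874
Ea = 26075 J/mol


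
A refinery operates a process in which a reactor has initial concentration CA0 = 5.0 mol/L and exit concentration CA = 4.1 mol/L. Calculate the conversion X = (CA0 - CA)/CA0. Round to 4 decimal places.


X = (CA0 - CA) / CA0
X = (5.0 - 4.1) / 5.0
X = 0.9 / 5.0
X = 0.1800


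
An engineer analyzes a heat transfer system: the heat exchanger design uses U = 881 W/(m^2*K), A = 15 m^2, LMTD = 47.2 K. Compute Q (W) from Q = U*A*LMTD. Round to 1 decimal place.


Q = U * A * LMTD
Q = 881 * 15 * 47.2
Q = 623748.0 W


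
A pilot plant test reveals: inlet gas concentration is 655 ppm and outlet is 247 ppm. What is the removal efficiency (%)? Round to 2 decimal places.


Efficiency = (G_in - G_out) / G_in * 100%
Efficiency = (655 - 247) / 655 * 100
Efficiency = 408 / 655 * 100
Efficiency = 62.29%


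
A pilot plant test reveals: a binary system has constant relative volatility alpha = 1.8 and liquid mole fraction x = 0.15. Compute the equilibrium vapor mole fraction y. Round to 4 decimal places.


y = alpha*x / (1 + (alpha-1)*x)
y = 1.8*0.15 / (1 + (1.8-1)*0.15)
y = 0.27 / (1 + 0.12)
y = 0.27 / 1.12
y = 0.2411


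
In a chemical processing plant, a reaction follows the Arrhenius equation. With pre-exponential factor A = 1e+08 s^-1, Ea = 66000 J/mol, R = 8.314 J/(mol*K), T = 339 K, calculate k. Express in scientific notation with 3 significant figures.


k = A * exp(-Ea/(R*T))
k = 1e+08 * exp(-66000 / (8.314 * 339))
k = 1e+08 * exp(-23.41716)
k = 6.76e-03


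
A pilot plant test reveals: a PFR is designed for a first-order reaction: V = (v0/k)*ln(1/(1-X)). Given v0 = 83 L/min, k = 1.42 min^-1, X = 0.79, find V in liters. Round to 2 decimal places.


V = (v0/k) * ln(1/(1-X))
V = (83/1.42) * ln(1/(1-0.79))
V = 58.450704 * ln(4.761905)
V = 58.450704 * 1.560648
V = 91.22 L


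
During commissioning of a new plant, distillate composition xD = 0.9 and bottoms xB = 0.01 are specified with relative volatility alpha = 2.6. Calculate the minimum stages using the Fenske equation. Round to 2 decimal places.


N_min = ln((xD*(1-xB))/(xB*(1-xD))) / ln(alpha)
Numerator inside ln: 0.891 / 0.001 = 891.0
ln(891.0) = 6.792344
ln(alpha) = ln(2.6) = 0.955511
N_min = 6.792344 / 0.955511 = 7.11


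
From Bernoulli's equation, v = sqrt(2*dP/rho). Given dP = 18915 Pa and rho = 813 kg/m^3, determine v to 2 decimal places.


v = sqrt(2*dP/rho)
v = sqrt(2*18915/813)
v = sqrt(46.531365)
v = 6.82 m/s


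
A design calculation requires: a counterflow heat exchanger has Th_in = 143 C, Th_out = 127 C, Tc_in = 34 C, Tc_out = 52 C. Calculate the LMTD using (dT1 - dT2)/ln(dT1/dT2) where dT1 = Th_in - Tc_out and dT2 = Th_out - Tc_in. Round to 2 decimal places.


dT1 = Th_in - Tc_out = 143 - 52 = 91
dT2 = Th_out - Tc_in = 127 - 34 = 93
LMTD = (dT1 - dT2) / ln(dT1/dT2)
LMTD = (91 - 93) / ln(91/93)
LMTD = 92.00 K


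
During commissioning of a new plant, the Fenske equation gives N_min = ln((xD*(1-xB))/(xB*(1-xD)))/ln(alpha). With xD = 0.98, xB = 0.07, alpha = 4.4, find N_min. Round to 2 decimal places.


N_min = ln((xD*(1-xB))/(xB*(1-xD))) / ln(alpha)
Numerator inside ln: 0.9114 / 0.0014 = 651.0
ln(651.0) = 6.47851
ln(alpha) = ln(4.4) = 1.481605
N_min = 6.47851 / 1.481605 = 4.37
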